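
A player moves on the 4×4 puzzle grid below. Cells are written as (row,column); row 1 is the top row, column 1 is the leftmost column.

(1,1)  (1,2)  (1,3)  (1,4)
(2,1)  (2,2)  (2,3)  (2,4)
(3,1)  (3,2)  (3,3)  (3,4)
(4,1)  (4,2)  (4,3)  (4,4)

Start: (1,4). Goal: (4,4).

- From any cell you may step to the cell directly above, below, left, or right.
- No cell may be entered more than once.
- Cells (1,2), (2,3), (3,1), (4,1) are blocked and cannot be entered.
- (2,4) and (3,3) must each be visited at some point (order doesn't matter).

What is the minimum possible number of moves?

5

Any route passes through (2,4) and (3,3) in some order between (1,4) and (4,4). Summing Manhattan distances along each leg and taking the cheapest ordering ((1,4) → (2,4) → (3,3) → (4,4)) gives a lower bound of 1 + 2 + 2 = 5 moves.
A route of 5 moves achieves this: (1,4) → (2,4) → (3,4) → (3,3) → (4,3) → (4,4).
Since 5 matches the lower bound, it is optimal.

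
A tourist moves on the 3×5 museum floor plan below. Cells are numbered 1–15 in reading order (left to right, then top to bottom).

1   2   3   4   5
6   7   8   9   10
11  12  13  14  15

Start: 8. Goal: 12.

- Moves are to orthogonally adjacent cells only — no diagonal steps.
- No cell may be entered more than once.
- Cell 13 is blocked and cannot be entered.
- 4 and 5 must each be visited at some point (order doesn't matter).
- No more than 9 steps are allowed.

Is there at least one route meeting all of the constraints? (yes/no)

yes

One route that works: 8 → 9 → 10 → 5 → 4 → 3 → 2 → 7 → 12.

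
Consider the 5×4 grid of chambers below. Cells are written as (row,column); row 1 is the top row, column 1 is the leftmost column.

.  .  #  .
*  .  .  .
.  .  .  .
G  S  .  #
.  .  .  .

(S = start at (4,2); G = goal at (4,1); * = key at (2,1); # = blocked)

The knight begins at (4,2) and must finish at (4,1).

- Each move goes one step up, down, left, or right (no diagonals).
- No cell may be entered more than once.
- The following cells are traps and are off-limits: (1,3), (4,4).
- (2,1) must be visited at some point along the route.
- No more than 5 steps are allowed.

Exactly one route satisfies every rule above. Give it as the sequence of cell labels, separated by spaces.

(4,2) (3,2) (2,2) (2,1) (3,1) (4,1)

The budget equals the shortest possible length, so every move has to be on a shortest route through the required cells.
Route from (4,2): 2× up (reaching (2,2)), left to (2,1), 2× down (reaching (4,1)) — 5 moves in all.
Check: all required cells visited; 5 ≤ 5 moves.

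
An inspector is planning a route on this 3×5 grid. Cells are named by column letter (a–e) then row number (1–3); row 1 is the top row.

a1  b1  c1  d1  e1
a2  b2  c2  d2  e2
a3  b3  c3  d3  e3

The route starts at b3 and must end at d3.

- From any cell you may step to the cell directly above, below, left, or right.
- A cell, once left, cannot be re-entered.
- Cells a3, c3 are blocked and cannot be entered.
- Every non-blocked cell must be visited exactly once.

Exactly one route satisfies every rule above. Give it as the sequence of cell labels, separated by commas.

Need to visit all 13 open cells exactly once, starting at b3 and ending at d3.
Cell e3 has only two open neighbours (e2 and d3), so the path must pass straight through it: one of those is the cell it's entered from and the other is where it exits.
Route from b3: up 1 to b2, left 1 to a2, up 1 to a1, right 2 to c1, down 1 to c2, right 1 to d2, up 1 to d1, right 1 to e1, down 2 to e3, left 1 to d3 — 12 moves in all.
Check: all 13 open cells covered.

b3, b2, a2, a1, b1, c1, c2, d2, d1, e1, e2, e3, d3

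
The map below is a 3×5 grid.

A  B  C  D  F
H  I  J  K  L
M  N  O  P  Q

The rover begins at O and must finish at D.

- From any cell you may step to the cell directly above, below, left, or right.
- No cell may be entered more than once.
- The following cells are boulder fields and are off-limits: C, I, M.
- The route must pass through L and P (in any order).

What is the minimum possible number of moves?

5

Any route passes through L and P in some order between O and D. Summing Manhattan distances along each leg and taking the cheapest ordering (O → P → L → D) gives a lower bound of 1 + 2 + 2 = 5 moves.
A route of 5 moves achieves this: O → P → K → L → F → D.
Since 5 matches the lower bound, it is optimal.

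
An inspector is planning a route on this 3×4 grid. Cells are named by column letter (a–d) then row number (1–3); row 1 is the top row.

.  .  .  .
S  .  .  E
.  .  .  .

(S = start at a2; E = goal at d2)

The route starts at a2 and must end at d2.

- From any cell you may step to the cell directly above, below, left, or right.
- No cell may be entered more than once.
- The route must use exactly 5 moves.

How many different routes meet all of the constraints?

Need simple routes of exactly 5 moves from a2 to d2 (Manhattan distance 3, so 1 moves are spent on a detour and 1 undoing it).
Branch systematically from the start, pruning whenever the remaining move budget drops below the Manhattan distance to d2 or differs from it in parity. Grouping the completions by first move — via a1: 3; via a3: 3; via b2: 6 — and summing: 3 + 3 + 6 = 12.
That gives 12 routes.

12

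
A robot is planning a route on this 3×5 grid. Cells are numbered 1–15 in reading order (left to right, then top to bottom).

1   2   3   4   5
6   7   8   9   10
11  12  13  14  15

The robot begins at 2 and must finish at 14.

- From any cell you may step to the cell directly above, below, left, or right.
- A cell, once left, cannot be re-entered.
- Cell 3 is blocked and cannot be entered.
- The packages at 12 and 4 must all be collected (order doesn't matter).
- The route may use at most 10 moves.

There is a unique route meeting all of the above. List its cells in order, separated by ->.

Any route must reach 12 and 4 and still end at 14 within 10 moves, so the order of the required stops is forced.
Route from 2: down 2 to 12, right 1 to 13, up 1 to 8, right 1 to 9, up 1 to 4, right 1 to 5, down 2 to 15, left 1 to 14 — 10 moves in all.
Check: all required cells visited; 10 ≤ 10 moves.

2 -> 7 -> 12 -> 13 -> 8 -> 9 -> 4 -> 5 -> 10 -> 15 -> 14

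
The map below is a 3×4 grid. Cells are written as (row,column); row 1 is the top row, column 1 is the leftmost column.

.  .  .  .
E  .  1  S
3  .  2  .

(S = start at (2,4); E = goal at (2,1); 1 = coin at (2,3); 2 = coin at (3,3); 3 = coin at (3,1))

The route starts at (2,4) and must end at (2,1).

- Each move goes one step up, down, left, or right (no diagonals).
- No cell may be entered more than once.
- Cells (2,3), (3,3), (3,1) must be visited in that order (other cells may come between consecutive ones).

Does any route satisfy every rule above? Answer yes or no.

yes

One route that works: (2,4) → (2,3) → (3,3) → (3,2) → (3,1) → (2,1).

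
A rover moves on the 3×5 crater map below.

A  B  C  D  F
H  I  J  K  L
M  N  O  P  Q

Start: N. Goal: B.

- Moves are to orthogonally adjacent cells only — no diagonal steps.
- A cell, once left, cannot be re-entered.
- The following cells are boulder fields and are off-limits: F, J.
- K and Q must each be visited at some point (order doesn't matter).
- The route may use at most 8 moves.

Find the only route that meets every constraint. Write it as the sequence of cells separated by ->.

The 8-move cap with required stops at K, Q leaves no slack for detours.
Route from N: right 3 to Q, up 1 to L, left 1 to K, up 1 to D, left 2 to B — 8 moves in all.
Check: all required cells visited; 8 ≤ 8 moves.

N -> O -> P -> Q -> L -> K -> D -> C -> B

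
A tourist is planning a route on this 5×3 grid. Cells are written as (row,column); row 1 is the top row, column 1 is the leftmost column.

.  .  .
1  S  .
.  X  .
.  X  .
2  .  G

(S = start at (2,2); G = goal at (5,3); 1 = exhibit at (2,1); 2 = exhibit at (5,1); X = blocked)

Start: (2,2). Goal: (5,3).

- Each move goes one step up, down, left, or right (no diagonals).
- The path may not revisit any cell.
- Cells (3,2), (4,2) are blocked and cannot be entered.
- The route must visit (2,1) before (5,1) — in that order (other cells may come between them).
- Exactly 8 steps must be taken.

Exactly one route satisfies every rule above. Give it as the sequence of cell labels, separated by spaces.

(2,2) (1,2) (1,1) (2,1) (3,1) (4,1) (5,1) (5,2) (5,3)

The waypoints must appear in the order (2,1), (5,1), with no cell reused.
Route from (2,2): up to (1,2), left to (1,1), 4× down (reaching (5,1)), 2× right (reaching (5,3)) — 8 moves in all.
Check: order respected (1 at step 3, 2 at step 6); 8 moves as required.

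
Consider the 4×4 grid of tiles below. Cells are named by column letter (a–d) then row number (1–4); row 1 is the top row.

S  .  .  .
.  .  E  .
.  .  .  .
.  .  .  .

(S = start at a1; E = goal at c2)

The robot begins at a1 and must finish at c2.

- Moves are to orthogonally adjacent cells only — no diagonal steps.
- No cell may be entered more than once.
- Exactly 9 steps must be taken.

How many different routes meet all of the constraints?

31

Need simple routes of exactly 9 moves from a1 to c2 (Manhattan distance 3, so 3 moves are spent on a detour and 3 undoing it).
Branch systematically from the start, pruning whenever the remaining move budget drops below the Manhattan distance to c2 or differs from it in parity. Grouping the completions by first move — via a2: 19; via b1: 12 — and summing: 19 + 12 = 31.
That gives 31 routes.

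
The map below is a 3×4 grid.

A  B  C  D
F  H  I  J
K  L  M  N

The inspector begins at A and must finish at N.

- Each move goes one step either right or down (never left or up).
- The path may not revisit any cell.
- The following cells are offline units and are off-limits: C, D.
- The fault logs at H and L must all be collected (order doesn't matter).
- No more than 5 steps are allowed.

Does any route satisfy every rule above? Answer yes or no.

One route that works: A → F → H → L → M → N.

yes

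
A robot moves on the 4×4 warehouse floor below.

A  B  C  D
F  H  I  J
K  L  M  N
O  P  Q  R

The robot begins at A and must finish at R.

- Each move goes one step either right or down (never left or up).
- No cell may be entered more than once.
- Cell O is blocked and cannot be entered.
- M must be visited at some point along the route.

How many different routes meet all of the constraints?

12

A right/down-only route from A to R makes exactly 3 down-moves and 3 right-moves in some order.
With no other constraints that would be C(6,3) = 20 routes.
Split at M and multiply the segment counts (each segment already excludes blocked cells): A→M: 6; M→R: 2; product = 12.
That gives 12 routes.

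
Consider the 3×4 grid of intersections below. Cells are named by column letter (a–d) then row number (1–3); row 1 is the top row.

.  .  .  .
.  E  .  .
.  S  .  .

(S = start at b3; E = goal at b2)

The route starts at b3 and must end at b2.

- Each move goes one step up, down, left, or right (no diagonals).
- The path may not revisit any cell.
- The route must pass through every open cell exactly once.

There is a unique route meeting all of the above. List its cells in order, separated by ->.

b3 -> a3 -> a2 -> a1 -> b1 -> c1 -> d1 -> d2 -> d3 -> c3 -> c2 -> b2

Need to visit all 12 open cells exactly once, starting at b3 and ending at b2.
Cell d1 has only two open neighbours (d2 and c1), so the path must pass straight through it: one of those is the cell it's entered from and the other is where it exits.
Route from b3: left 1 to a3, up 2 to a1, right 3 to d1, down 2 to d3, left 1 to c3, up 1 to c2, left 1 to b2 — 11 moves in all.
Check: all 12 open cells covered.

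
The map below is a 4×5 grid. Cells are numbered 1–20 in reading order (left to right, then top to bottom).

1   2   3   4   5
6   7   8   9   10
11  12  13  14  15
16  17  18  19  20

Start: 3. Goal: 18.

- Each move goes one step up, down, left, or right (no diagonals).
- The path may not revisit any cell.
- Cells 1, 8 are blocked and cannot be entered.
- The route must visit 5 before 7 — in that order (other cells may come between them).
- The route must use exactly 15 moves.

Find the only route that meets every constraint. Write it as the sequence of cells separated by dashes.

3 - 4 - 5 - 10 - 15 - 20 - 19 - 14 - 13 - 12 - 7 - 6 - 11 - 16 - 17 - 18

The waypoints must appear in the order 5, 7, with no cell reused.
Route from 3: right 2 to 5, down 3 to 20, left 1 to 19, up 1 to 14, left 2 to 12, up 1 to 7, left 1 to 6, down 2 to 16, right 2 to 18 — 15 moves in all.
Check: order respected (5 at step 2, 7 at step 10); 15 moves as required.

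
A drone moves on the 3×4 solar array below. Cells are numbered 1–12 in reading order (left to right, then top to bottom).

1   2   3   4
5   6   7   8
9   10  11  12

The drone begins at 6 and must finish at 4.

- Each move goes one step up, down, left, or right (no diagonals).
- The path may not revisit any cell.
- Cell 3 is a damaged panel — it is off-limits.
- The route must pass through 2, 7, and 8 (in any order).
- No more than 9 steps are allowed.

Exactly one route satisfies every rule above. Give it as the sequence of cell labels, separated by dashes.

6 - 2 - 1 - 5 - 9 - 10 - 11 - 7 - 8 - 4

The budget equals the shortest possible length, so every move has to be on a shortest route through the required cells.
Route from 6: up 1 to 2, left 1 to 1, down 2 to 9, right 2 to 11, up 1 to 7, right 1 to 8, up 1 to 4 — 9 moves in all.
Check: all required cells visited; 9 ≤ 9 moves.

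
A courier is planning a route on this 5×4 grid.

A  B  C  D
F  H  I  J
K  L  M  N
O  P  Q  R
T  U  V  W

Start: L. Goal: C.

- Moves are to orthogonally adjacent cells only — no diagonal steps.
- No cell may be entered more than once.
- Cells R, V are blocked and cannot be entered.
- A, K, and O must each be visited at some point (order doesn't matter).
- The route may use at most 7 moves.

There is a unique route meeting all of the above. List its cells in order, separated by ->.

The 7-move cap with required stops at A, K, O leaves no slack for detours.
Route from L: down 1 to P, left 1 to O, up 3 to A, right 2 to C — 7 moves in all.
Check: all required cells visited; 7 ≤ 7 moves.

L -> P -> O -> K -> F -> A -> B -> C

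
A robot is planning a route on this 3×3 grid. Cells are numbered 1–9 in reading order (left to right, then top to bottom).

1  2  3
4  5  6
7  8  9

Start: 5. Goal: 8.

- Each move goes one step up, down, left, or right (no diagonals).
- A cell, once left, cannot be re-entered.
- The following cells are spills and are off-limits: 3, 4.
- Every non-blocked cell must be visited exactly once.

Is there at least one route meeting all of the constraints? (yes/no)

Cell 1 has only one open neighbour but is neither the start nor the goal, so a Hamiltonian route would have to both enter and leave it through the same neighbour — impossible without revisiting.

no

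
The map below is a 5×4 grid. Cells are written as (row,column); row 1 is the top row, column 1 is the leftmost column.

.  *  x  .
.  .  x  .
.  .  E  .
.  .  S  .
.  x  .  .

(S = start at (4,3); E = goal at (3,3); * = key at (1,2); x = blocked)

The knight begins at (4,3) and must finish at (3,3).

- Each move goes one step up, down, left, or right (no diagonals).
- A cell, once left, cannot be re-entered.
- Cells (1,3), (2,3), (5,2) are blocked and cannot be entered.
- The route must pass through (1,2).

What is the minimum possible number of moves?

Any route passes through (1,2) somewhere between (4,3) and (3,3). Summing Manhattan distances along the two legs ((4,3) → (1,2) → (3,3)) gives a lower bound of 4 + 3 = 7 moves.
The shortest route satisfying every rule uses 9 moves: (4,3) → (4,2) → (4,1) → (3,1) → (2,1) → (1,1) → (1,2) → (2,2) → (3,2) → (3,3).
The bound of 7 isn't tight here; checking systematically, no route of length 7 through 8 satisfies every constraint, so 9 is the minimum.

9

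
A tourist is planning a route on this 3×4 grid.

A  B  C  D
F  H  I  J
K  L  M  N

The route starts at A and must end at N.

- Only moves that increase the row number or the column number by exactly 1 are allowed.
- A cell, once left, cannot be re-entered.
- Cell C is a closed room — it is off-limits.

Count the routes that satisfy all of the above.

A right/down-only route from A to N makes exactly 2 down-moves and 3 right-moves in some order.
With no other constraints that would be C(5,2) = 10 routes.
Subtract routes through each blocked cell (inclusion–exclusion for overlaps): − through C: 3 → 7.
That gives 7 routes.

7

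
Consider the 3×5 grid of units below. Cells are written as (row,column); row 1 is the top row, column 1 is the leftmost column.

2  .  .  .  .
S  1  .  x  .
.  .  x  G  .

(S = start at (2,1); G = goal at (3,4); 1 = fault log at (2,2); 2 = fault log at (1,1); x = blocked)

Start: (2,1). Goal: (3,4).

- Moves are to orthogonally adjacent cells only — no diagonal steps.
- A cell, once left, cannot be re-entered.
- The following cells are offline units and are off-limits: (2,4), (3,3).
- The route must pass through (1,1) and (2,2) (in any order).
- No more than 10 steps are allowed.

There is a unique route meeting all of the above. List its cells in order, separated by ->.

The budget equals the shortest possible length, so every move has to be on a shortest route through the required cells.
Route from (2,1): up 1 to (1,1), right 1 to (1,2), down 1 to (2,2), right 1 to (2,3), up 1 to (1,3), right 2 to (1,5), down 2 to (3,5), left 1 to (3,4) — 10 moves in all.
Check: all required cells visited; 10 ≤ 10 moves.

(2,1) -> (1,1) -> (1,2) -> (2,2) -> (2,3) -> (1,3) -> (1,4) -> (1,5) -> (2,5) -> (3,5) -> (3,4)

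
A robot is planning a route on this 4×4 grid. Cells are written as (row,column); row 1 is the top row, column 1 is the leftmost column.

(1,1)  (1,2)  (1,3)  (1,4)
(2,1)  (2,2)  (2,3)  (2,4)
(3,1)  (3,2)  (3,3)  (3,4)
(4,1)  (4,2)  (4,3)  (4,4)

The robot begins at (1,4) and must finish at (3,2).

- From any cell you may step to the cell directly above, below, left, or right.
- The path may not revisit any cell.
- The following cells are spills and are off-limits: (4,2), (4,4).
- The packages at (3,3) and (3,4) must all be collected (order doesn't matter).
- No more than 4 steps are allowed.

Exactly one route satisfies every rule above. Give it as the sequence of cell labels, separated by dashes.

The 4-move cap with required stops at (3,3), (3,4) leaves no slack for detours.
Route from (1,4): 2× down (reaching (3,4)), 2× left (reaching (3,2)) — 4 moves in all.
Check: all required cells visited; 4 ≤ 4 moves.

(1,4) - (2,4) - (3,4) - (3,3) - (3,2)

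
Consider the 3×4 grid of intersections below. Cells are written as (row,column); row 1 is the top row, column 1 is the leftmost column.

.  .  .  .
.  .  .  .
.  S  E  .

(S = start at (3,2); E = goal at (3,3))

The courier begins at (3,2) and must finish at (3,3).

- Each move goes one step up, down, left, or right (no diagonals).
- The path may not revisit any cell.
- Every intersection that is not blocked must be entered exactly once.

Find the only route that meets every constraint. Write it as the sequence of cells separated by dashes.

Need to visit all 12 open cells exactly once, starting at (3,2) and ending at (3,3).
Cell (3,4) has only two open neighbours ((2,4) and (3,3)), so the path must pass straight through it: one of those is the cell it's entered from and the other is where it exits.
Route from (3,2): left to (3,1), 2× up (reaching (1,1)), right to (1,2), down to (2,2), right to (2,3), up to (1,3), right to (1,4), 2× down (reaching (3,4)), left to (3,3) — 11 moves in all.
Check: all 12 open cells covered.

(3,2) - (3,1) - (2,1) - (1,1) - (1,2) - (2,2) - (2,3) - (1,3) - (1,4) - (2,4) - (3,4) - (3,3)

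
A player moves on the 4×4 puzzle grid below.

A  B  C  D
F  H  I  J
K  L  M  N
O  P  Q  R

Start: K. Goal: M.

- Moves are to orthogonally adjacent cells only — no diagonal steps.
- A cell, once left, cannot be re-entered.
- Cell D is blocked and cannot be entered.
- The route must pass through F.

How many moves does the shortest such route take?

4

Any route passes through F somewhere between K and M. Summing Manhattan distances along the two legs (K → F → M) gives a lower bound of 1 + 3 = 4 moves.
A route of 4 moves achieves this: K → F → H → L → M.
Since 4 matches the lower bound, it is optimal.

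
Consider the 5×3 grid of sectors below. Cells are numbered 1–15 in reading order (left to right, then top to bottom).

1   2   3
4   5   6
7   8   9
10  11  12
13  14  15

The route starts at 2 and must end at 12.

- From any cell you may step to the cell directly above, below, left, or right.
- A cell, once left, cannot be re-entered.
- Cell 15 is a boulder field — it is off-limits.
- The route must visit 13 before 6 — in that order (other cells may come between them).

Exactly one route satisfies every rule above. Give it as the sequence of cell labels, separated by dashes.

The waypoints must appear in the order 13, 6, with no cell reused.
Route from 2: left 1 to 1, down 4 to 13, right 1 to 14, up 3 to 5, right 1 to 6, down 2 to 12 — 12 moves in all.
Check: order respected (13 at step 5, 6 at step 10).

2 - 1 - 4 - 7 - 10 - 13 - 14 - 11 - 8 - 5 - 6 - 9 - 12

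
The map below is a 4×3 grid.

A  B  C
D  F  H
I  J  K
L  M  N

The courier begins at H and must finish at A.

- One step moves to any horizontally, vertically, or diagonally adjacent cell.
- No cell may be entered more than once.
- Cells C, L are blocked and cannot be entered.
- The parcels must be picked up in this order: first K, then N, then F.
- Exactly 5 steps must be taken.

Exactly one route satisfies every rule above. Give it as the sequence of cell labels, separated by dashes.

H - K - N - J - F - A

The waypoints must appear in the order K, N, F, with no cell reused.
Route from H: 2× down (reaching N), up-left to J, up to F, up-left to A — 5 moves in all.
Check: order respected (K at step 1, N at step 2, F at step 4); 5 moves as required.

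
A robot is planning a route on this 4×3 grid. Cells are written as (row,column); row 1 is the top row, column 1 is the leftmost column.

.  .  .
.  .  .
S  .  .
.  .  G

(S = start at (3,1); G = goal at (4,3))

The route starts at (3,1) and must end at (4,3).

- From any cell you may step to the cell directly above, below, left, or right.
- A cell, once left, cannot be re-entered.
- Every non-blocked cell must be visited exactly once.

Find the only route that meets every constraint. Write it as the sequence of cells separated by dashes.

(3,1) - (4,1) - (4,2) - (3,2) - (2,2) - (2,1) - (1,1) - (1,2) - (1,3) - (2,3) - (3,3) - (4,3)

Need to visit all 12 open cells exactly once, starting at (3,1) and ending at (4,3).
Cell (4,1) has only two open neighbours ((3,1) and (4,2)), so the path must pass straight through it: one of those is the cell it's entered from and the other is where it exits.
Route from (3,1): down 1 to (4,1), right 1 to (4,2), up 2 to (2,2), left 1 to (2,1), up 1 to (1,1), right 2 to (1,3), down 3 to (4,3) — 11 moves in all.
Check: all 12 open cells covered.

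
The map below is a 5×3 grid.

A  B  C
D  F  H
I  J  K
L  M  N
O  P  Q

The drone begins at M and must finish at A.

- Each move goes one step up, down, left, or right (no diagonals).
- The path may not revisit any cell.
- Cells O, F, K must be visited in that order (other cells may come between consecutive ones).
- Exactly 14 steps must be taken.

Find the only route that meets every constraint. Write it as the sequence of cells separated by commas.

M, N, Q, P, O, L, I, D, F, J, K, H, C, B, A

The waypoints must appear in the order O, F, K, with no cell reused.
Route from M: right 1 to N, down 1 to Q, left 2 to O, up 3 to D, right 1 to F, down 1 to J, right 1 to K, up 2 to C, left 2 to A — 14 moves in all.
Check: order respected (O at step 4, F at step 8, K at step 10); 14 moves as required.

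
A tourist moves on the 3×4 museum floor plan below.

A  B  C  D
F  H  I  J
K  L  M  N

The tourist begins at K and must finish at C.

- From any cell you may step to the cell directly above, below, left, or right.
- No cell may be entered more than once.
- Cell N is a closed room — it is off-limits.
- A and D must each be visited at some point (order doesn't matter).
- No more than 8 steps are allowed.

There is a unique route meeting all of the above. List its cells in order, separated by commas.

Any route must reach A and D and still end at C within 8 moves, so the order of the required stops is forced.
Route from K: 2× up (reaching A), right to B, down to H, 2× right (reaching J), up to D, left to C — 8 moves in all.
Check: all required cells visited; 8 ≤ 8 moves.

K, F, A, B, H, I, J, D, C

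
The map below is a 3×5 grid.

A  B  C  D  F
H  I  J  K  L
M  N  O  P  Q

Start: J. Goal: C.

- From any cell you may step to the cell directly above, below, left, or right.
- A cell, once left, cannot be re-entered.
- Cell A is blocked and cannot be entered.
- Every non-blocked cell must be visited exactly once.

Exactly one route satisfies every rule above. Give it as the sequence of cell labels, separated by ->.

Need to visit all 14 open cells exactly once, starting at J and ending at C.
Cell M has only two open neighbours (H and N), so the path must pass straight through it: one of those is the cell it's entered from and the other is where it exits.
Route from J: right 1 to K, up 1 to D, right 1 to F, down 2 to Q, left 4 to M, up 1 to H, right 1 to I, up 1 to B, right 1 to C — 13 moves in all.
Check: all 14 open cells covered.

J -> K -> D -> F -> L -> Q -> P -> O -> N -> M -> H -> I -> B -> C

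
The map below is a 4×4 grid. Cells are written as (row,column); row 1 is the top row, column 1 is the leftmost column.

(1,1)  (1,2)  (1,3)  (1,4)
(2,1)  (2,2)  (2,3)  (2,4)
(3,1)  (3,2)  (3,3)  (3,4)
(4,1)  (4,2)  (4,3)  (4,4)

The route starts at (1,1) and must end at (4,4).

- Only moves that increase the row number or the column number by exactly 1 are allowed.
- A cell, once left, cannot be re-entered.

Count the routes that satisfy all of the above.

A right/down-only route from (1,1) to (4,4) makes exactly 3 down-moves and 3 right-moves in some order.
With no other constraints that would be C(6,3) = 20 routes.
That gives 20 routes.

20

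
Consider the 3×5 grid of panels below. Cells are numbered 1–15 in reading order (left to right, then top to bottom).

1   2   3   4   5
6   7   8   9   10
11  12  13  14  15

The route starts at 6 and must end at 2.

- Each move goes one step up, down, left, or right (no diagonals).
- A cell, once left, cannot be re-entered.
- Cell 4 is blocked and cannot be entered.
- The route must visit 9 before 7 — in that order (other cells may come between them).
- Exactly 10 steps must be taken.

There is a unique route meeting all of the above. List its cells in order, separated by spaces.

The waypoints must appear in the order 9, 7, with no cell reused.
Route from 6: down 1 to 11, right 4 to 15, up 1 to 10, left 3 to 7, up 1 to 2 — 10 moves in all.
Check: order respected (9 at step 7, 7 at step 9); 10 moves as required.

6 11 12 13 14 15 10 9 8 7 2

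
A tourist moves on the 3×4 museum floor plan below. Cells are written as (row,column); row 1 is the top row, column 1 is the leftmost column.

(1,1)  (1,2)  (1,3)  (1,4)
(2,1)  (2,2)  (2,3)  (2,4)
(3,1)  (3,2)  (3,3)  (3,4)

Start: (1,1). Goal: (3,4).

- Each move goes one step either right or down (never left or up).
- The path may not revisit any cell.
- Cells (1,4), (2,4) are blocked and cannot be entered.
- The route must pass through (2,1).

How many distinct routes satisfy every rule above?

A right/down-only route from (1,1) to (3,4) makes exactly 2 down-moves and 3 right-moves in some order.
With no other constraints that would be C(5,2) = 10 routes.
Split at (2,1) and multiply the segment counts (each segment already excludes blocked cells): (1,1)→(2,1): 1; (2,1)→(3,4): 3; product = 3.
That gives 3 routes.

3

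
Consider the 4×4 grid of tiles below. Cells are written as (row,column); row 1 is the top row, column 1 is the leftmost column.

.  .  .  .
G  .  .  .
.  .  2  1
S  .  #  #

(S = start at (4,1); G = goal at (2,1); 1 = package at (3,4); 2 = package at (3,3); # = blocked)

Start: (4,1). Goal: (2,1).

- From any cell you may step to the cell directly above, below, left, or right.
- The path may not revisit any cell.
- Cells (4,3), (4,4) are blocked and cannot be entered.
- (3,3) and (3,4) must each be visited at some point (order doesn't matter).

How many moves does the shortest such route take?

8

Any route passes through (3,3) and (3,4) in some order between (4,1) and (2,1). Summing Manhattan distances along each leg and taking the cheapest ordering ((4,1) → (3,4) → (3,3) → (2,1)) gives a lower bound of 4 + 1 + 3 = 8 moves.
A route of 8 moves achieves this: (4,1) → (3,1) → (3,2) → (3,3) → (3,4) → (2,4) → (2,3) → (2,2) → (2,1).
Since 8 matches the lower bound, it is optimal.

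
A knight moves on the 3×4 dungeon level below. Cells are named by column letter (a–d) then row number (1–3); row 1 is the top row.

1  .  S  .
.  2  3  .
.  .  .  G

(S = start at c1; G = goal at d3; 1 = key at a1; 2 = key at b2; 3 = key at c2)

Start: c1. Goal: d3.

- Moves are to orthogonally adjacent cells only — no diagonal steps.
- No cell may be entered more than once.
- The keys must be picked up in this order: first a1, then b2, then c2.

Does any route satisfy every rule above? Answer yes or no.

yes

One route that works: c1 → b1 → a1 → a2 → b2 → c2 → c3 → d3.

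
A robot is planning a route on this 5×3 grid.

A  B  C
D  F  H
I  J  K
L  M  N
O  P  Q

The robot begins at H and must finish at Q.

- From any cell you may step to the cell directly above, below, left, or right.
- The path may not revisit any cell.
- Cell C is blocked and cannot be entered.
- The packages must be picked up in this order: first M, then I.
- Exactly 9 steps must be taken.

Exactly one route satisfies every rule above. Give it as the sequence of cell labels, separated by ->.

H -> K -> N -> M -> J -> I -> L -> O -> P -> Q

The waypoints must appear in the order M, I, with no cell reused.
Route from H: 2× down (reaching N), left to M, up to J, left to I, 2× down (reaching O), 2× right (reaching Q) — 9 moves in all.
Check: order respected (M at step 3, I at step 5); 9 moves as required.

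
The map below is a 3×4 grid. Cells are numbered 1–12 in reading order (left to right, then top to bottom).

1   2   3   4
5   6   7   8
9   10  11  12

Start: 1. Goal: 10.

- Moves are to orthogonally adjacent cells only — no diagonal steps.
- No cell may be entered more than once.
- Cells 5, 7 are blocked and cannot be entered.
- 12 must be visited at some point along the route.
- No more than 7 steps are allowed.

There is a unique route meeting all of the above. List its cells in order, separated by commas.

The 7-move cap with required stops at 12 leaves no slack for detours.
Route from 1: right 3 to 4, down 2 to 12, left 2 to 10 — 7 moves in all.
Check: all required cells visited; 7 ≤ 7 moves.

1, 2, 3, 4, 8, 12, 11, 10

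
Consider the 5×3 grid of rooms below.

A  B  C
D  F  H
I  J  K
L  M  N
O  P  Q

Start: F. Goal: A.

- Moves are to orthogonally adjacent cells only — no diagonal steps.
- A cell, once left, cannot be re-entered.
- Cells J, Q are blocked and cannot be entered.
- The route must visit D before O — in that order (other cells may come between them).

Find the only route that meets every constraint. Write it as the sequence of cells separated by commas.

F, D, I, L, O, P, M, N, K, H, C, B, A

The waypoints must appear in the order D, O, with no cell reused.
Route from F: left 1 to D, down 3 to O, right 1 to P, up 1 to M, right 1 to N, up 3 to C, left 2 to A — 12 moves in all.
Check: order respected (D at step 1, O at step 4).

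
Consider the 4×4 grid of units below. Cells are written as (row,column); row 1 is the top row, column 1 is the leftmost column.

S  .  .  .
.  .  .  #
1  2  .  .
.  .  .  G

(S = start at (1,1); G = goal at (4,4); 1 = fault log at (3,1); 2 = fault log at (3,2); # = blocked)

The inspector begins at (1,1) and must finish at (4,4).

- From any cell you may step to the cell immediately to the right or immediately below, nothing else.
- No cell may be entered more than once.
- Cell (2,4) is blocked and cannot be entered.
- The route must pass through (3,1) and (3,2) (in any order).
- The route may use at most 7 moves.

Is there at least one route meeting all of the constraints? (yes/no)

yes

One route that works: (1,1) → (2,1) → (3,1) → (3,2) → (4,2) → (4,3) → (4,4).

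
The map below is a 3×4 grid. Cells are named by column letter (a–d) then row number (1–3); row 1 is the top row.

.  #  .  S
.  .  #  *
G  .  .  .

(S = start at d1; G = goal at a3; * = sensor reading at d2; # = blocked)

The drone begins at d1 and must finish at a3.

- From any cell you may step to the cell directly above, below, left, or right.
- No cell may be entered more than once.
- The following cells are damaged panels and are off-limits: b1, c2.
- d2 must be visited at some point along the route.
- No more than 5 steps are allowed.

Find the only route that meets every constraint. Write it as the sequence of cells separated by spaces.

d1 d2 d3 c3 b3 a3

Any route must reach d2 and still end at a3 within 5 moves, so the order of the required stops is forced.
Route from d1: down 2 to d3, left 3 to a3 — 5 moves in all.
Check: all required cells visited; 5 ≤ 5 moves.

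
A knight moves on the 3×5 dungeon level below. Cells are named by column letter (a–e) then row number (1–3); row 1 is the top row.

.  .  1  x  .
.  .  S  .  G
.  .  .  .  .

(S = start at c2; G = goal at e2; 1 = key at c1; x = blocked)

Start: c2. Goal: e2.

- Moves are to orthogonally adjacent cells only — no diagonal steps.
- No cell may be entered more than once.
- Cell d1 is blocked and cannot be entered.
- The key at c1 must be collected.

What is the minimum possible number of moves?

Any route passes through c1 somewhere between c2 and e2. Summing Manhattan distances along the two legs (c2 → c1 → e2) gives a lower bound of 1 + 3 = 4 moves.
The shortest route satisfying every rule uses 8 moves: c2 → c1 → b1 → b2 → b3 → c3 → d3 → d2 → e2.
The bound of 4 isn't tight here; checking systematically, no route of length 4 through 7 satisfies every constraint (on a 4-connected grid the length of any start-to-goal walk has the same parity as the Manhattan bound, so only lengths 4, 6, 8, … need checking), so 8 is the minimum.

8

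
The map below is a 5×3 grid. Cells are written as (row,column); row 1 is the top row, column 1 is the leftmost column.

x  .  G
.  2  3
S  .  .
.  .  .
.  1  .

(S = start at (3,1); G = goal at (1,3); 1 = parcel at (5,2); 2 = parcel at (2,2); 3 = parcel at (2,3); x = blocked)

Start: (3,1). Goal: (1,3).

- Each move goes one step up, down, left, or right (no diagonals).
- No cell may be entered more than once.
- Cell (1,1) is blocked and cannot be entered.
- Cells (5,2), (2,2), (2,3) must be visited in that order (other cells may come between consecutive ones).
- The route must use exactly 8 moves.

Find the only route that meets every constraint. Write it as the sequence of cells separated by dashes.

(3,1) - (4,1) - (5,1) - (5,2) - (4,2) - (3,2) - (2,2) - (2,3) - (1,3)

The waypoints must appear in the order (5,2), (2,2), (2,3), with no cell reused.
Route from (3,1): 2× down (reaching (5,1)), right to (5,2), 3× up (reaching (2,2)), right to (2,3), up to (1,3) — 8 moves in all.
Check: order respected (1 at step 3, 2 at step 6, 3 at step 7); 8 moves as required.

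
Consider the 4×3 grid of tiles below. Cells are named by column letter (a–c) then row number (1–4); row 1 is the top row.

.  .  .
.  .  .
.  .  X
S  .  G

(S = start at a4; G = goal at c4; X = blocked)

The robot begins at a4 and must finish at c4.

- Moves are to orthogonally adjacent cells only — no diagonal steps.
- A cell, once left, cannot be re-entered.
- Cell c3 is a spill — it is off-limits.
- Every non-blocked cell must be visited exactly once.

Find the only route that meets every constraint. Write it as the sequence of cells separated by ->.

Need to visit all 11 open cells exactly once, starting at a4 and ending at c4.
Cell a1 has only two open neighbours (a2 and b1), so the path must pass straight through it: one of those is the cell it's entered from and the other is where it exits.
Route from a4: 3× up (reaching a1), 2× right (reaching c1), down to c2, left to b2, 2× down (reaching b4), right to c4 — 10 moves in all.
Check: all 11 open cells covered.

a4 -> a3 -> a2 -> a1 -> b1 -> c1 -> c2 -> b2 -> b3 -> b4 -> c4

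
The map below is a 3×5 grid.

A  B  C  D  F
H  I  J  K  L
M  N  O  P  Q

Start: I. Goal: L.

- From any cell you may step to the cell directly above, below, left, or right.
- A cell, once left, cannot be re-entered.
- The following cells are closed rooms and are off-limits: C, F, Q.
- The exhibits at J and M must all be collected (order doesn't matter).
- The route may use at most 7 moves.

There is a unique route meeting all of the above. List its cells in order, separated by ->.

Any route must reach J and M and still end at L within 7 moves, so the order of the required stops is forced.
Route from I: left 1 to H, down 1 to M, right 2 to O, up 1 to J, right 2 to L — 7 moves in all.
Check: all required cells visited; 7 ≤ 7 moves.

I -> H -> M -> N -> O -> J -> K -> L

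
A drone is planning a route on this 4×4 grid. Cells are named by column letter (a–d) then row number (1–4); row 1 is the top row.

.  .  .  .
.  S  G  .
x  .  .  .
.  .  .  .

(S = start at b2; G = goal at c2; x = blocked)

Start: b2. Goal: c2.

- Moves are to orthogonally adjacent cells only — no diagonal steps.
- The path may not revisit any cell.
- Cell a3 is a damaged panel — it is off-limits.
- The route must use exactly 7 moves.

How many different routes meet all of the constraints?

Need simple routes of exactly 7 moves from b2 to c2 (Manhattan distance 1, so 3 moves are spent on a detour and 3 undoing it).
Enumerating: b2 b1 c1 d1 d2 d3 c3 c2 | b2 b3 b4 c4 c3 d3 d2 c2 | b2 b3 b4 c4 d4 d3 d2 c2 | b2 b3 b4 c4 d4 d3 c3 c2 | b2 b3 c3 c4 d4 d3 d2 c2 | b2 b3 c3 d3 d2 d1 c1 c2 | b2 a2 a1 b1 c1 d1 d2 c2.
That gives 7 routes.

7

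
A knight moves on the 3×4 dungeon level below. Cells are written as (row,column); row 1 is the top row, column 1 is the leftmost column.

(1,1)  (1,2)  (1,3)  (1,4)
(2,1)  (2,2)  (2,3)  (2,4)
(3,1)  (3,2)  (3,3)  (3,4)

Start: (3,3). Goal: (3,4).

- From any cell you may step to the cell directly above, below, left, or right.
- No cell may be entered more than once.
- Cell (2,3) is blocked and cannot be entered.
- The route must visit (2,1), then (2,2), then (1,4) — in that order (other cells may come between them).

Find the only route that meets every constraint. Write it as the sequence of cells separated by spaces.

(3,3) (3,2) (3,1) (2,1) (2,2) (1,2) (1,3) (1,4) (2,4) (3,4)

The waypoints must appear in the order (2,1), (2,2), (1,4), with no cell reused.
Route from (3,3): left 2 to (3,1), up 1 to (2,1), right 1 to (2,2), up 1 to (1,2), right 2 to (1,4), down 2 to (3,4) — 9 moves in all.
Check: order respected ((2,1) at step 3, (2,2) at step 4, (1,4) at step 7).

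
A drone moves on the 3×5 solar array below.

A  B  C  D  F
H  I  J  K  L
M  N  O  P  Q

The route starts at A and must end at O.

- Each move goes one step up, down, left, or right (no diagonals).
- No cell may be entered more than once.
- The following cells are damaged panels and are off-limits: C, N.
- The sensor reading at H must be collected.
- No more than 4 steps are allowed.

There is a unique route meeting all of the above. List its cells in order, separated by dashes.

The budget equals the shortest possible length, so every move has to be on a shortest route through the required cells.
Route from A: down to H, 2× right (reaching J), down to O — 4 moves in all.
Check: all required cells visited; 4 ≤ 4 moves.

A - H - I - J - O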